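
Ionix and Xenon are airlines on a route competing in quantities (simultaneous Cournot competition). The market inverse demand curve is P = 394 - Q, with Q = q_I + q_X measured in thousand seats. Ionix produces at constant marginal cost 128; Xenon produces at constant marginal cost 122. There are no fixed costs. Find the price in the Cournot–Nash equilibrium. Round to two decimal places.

214.67

Ionix's profit: π_I = (394 - Q)q_I - (128q_I). Setting ∂π_I/∂q_I = 0: 266 - 2q_I - (q_X) = 0.
Xenon's first-order condition: 272 - 2q_X - (q_I) = 0.
Best responses: q_I = (266 - q_X)/2, q_X = (272 - q_I)/2.
Substituting one into the other gives q_I = 260/3 and q_X = 278/3.
Total output Q = 538/3, so price P = 394 - 538/3 = 644/3.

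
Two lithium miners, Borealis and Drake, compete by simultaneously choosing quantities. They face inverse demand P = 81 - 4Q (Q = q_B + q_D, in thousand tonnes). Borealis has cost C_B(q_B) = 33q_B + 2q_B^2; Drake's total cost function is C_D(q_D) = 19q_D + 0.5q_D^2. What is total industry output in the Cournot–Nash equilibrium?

8

Borealis's profit: π_B = (81 - 4Q)q_B - (33q_B + 2q_B²). Setting ∂π_B/∂q_B = 0: 48 - 12q_B - 4(q_D) = 0.
Drake's profit: π_D = (81 - 4Q)q_D - (19q_D + (1/2)q_D²). Setting ∂π_D/∂q_D = 0: 62 - 9q_D - 4(q_B) = 0.
Rearranging gives the reaction functions q_B = (48 - 4q_D)/12 and q_D = (62 - 4q_B)/9.
Solving the pair: q_B = 2, q_D = 6.
Total output Q = 2 + 6 = 8.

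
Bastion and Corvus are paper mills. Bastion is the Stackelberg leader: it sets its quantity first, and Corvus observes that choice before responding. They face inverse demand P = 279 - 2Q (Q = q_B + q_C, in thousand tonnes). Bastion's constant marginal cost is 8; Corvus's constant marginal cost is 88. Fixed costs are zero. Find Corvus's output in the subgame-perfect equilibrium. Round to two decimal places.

3.88

The follower Corvus best-responds to any q_B: π_C = (279 - 2Q)q_C - 88q_C.
∂π_C/∂q_C = 191 - 2q_B - 4q_C = 0 gives the reaction function q_C = (191 - 2q_B)/4.
Bastion substitutes q_C(q_B) into its own profit: π_B = q_B(279 - 2q_B - (191 - 2q_B)/2) - 8q_B = (367/2 - q_B)q_B - 8q_B.
The leader's first-order condition 351/2 - 2q_B = 0 yields q_B = 351/4.
Then q_C = (191 - 2·(351/4))/4 = 31/8.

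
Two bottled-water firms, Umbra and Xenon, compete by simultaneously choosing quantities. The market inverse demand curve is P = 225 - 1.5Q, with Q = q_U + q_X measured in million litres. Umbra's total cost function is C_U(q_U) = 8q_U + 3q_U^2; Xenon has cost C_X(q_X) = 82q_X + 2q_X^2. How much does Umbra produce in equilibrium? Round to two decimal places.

21.47

Umbra's profit: π_U = (225 - 1.5Q)q_U - (8q_U + 3q_U²). Setting ∂π_U/∂q_U = 0: 217 - 9q_U - (3/2)(q_X) = 0.
Xenon's profit: π_X = (225 - 1.5Q)q_X - (82q_X + 2q_X²). Setting ∂π_X/∂q_X = 0: 143 - 7q_X - (3/2)(q_U) = 0.
Rearranging gives the reaction functions q_U = (217 - (3/2)q_X)/9 and q_X = (143 - (3/2)q_U)/7.
Substituting one into the other gives q_U = 21.4733 and q_X = 1282/81.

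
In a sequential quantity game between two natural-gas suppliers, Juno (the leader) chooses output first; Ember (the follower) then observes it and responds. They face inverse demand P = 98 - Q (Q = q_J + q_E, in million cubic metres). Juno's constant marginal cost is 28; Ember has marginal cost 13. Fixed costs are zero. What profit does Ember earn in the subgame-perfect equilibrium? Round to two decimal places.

Solve by backward induction. Given q_J, the follower Ember maximises π_E = (98 - q_J - q_E)q_E - 13q_E.
Setting the follower's marginal profit to zero, 85 - q_J - 2q_E = 0, i.e. q_E = (85 - q_J)/2.
The leader anticipates this reaction. Substituting into P = 98 - Q gives P = 111/2 - (1/2)q_J, so π_J = (111/2 - (1/2)q_J)q_J - 28q_J.
Maximising: ∂π_J/∂q_J = 55/2 - q_J = 0, giving q_J = 55/2.
Then q_E = (85 - 55/2)/2 = 115/4.
Price P = 98 - 225/4 = 167/4.
Ember's profit: (167/4 - 13)·(115/4) = 826.5625.

826.56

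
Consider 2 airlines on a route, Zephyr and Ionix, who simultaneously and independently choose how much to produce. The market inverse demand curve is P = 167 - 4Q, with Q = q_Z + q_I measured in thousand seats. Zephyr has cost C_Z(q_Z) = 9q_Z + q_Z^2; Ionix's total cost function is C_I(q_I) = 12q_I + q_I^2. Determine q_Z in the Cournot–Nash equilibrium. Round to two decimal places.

11.43

Zephyr's profit: π_Z = (167 - 4Q)q_Z - (9q_Z + q_Z²). Setting ∂π_Z/∂q_Z = 0: 158 - 10q_Z - 4(q_I) = 0.
Ionix's profit: π_I = (167 - 4Q)q_I - (12q_I + q_I²). Setting ∂π_I/∂q_I = 0: 155 - 10q_I - 4(q_Z) = 0.
Rearranging gives the reaction functions q_Z = (158 - 4q_I)/10 and q_I = (155 - 4q_Z)/10.
Solving the pair: q_Z = 80/7, q_I = 153/14.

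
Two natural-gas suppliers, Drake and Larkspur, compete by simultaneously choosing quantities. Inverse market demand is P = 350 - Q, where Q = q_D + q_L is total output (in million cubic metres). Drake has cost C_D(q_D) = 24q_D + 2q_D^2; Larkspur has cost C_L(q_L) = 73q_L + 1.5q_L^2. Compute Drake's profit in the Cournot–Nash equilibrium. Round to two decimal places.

6530.12

Drake's profit: π_D = (350 - Q)q_D - (24q_D + 2q_D²). Setting ∂π_D/∂q_D = 0: 326 - 6q_D - (q_L) = 0.
Larkspur's profit: π_L = (350 - Q)q_L - (73q_L + (3/2)q_L²). Setting ∂π_L/∂q_L = 0: 277 - 5q_L - (q_D) = 0.
Rearranging gives the reaction functions q_D = (326 - q_L)/6 and q_L = (277 - q_D)/5.
Substituting one into the other gives q_D = 1353/29 and q_L = 1336/29.
Price P = 350 - 92.7241 = 257.2759.
Drake's profit: 257.2759·(1353/29) - 24·(1353/29) - 2(1353/29)² = 6530.1153.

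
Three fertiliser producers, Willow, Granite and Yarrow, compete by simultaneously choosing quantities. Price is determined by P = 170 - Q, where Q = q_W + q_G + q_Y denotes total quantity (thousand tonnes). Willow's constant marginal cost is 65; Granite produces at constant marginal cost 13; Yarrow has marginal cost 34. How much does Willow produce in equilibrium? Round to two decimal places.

5.50

Willow's profit: π_W = (170 - Q)q_W - (65q_W). Setting ∂π_W/∂q_W = 0: 105 - 2q_W - (q_G + q_Y) = 0.
Granite's profit: π_G = (170 - Q)q_G - (13q_G). Setting ∂π_G/∂q_G = 0: 157 - 2q_G - (q_W + q_Y) = 0.
Yarrow's first-order condition: 136 - 2q_Y - (q_W + q_G) = 0.
Adding the 3 first-order conditions: 398 − 4Q = 0, so Q = 199/2.
Back-substituting: q_W = (105 − 199/2) = 11/2, q_G = (157 − 199/2) = 115/2, q_Y = (136 − 199/2) = 73/2.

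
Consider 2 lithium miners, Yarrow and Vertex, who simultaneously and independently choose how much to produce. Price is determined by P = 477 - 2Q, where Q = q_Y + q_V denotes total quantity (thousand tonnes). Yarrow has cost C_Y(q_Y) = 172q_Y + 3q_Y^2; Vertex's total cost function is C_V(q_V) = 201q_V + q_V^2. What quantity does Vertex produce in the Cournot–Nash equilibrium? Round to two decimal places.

38.39

Yarrow's profit: π_Y = (477 - 2Q)q_Y - (172q_Y + 3q_Y²). Setting ∂π_Y/∂q_Y = 0: 305 - 10q_Y - 2(q_V) = 0.
Vertex's profit: π_V = (477 - 2Q)q_V - (201q_V + q_V²). Setting ∂π_V/∂q_V = 0: 276 - 6q_V - 2(q_Y) = 0.
Rearranging gives the reaction functions q_Y = (305 - 2q_V)/10 and q_V = (276 - 2q_Y)/6.
Substituting one into the other gives q_Y = 639/28 and q_V = 1075/28.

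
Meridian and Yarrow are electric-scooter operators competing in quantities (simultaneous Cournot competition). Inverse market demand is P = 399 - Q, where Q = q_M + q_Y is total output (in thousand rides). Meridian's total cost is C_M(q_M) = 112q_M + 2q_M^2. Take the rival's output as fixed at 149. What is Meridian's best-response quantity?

With the rival's output fixed at 149, Meridian's profit is π_M = (399 - 149 - q_M)q_M - (112q_M + 2q_M²) = (250 - q_M)q_M - (112q_M + 2q_M²).
∂π_M/∂q_M = 138 - 6q_M = 0, so q_M = 23.

23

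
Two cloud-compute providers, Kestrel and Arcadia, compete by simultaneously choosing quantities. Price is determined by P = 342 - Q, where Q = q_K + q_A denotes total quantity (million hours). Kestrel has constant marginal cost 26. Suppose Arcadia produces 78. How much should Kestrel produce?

With the rival's output fixed at 78, Kestrel's profit is π_K = (342 - 78 - q_K)q_K - (26q_K) = (264 - q_K)q_K - (26q_K).
∂π_K/∂q_K = 238 - 2q_K = 0, so q_K = 119.

119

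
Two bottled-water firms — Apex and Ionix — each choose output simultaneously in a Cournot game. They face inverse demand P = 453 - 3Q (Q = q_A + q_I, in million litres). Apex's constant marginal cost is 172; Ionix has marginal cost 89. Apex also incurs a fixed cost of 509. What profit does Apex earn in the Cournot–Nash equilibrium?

943

Apex's profit: π_A = (453 - 3Q)q_A - (172q_A). Setting ∂π_A/∂q_A = 0: 281 - 6q_A - 3(q_I) = 0.
Ionix's first-order condition: 364 - 6q_I - 3(q_A) = 0.
So q_A = (281 - 3q_I)/6 and q_I = (364 - 3q_A)/6.
Solving the pair: q_A = 22, q_I = 149/3.
Price P = 453 - 3·(215/3) = 238.
Apex's profit: (238 - 172)·22 - 509 = 943.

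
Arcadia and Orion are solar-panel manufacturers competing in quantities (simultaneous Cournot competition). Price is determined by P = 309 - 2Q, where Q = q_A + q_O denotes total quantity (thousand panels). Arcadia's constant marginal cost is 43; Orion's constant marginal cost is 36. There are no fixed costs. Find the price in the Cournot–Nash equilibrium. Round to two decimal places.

Arcadia's profit: π_A = (309 - 2Q)q_A - (43q_A). Setting ∂π_A/∂q_A = 0: 266 - 4q_A - 2(q_O) = 0.
Orion's profit: π_O = (309 - 2Q)q_O - (36q_O). Setting ∂π_O/∂q_O = 0: 273 - 4q_O - 2(q_A) = 0.
So q_A = (266 - 2q_O)/4 and q_O = (273 - 2q_A)/4.
Solving the pair: q_A = 259/6, q_O = 140/3.
Total output Q = 539/6, so price P = 309 - 2·(539/6) = 388/3.

129.33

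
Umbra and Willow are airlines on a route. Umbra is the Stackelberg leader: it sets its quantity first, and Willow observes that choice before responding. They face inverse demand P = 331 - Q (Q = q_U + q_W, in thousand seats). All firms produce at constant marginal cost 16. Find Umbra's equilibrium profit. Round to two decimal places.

12403.13

The follower Willow best-responds to any q_U: π_W = (331 - Q)q_W - 16q_W.
Setting the follower's marginal profit to zero, 315 - q_U - 2q_W = 0, i.e. q_W = (315 - q_U)/2.
The leader anticipates this reaction. Substituting into P = 331 - Q gives P = 347/2 - (1/2)q_U, so π_U = (347/2 - (1/2)q_U)q_U - 16q_U.
Maximising: ∂π_U/∂q_U = 315/2 - q_U = 0, giving q_U = 315/2.
Then q_W = (315 - 315/2)/2 = 315/4.
Price P = 331 - 945/4 = 379/4.
Umbra's profit: (379/4 - 16)·(315/2) = 12403.1250.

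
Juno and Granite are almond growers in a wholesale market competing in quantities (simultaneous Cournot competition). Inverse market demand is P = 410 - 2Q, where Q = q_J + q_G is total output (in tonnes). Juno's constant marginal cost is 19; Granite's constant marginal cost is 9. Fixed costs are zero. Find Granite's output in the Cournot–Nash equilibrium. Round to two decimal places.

68.50

Juno's profit: π_J = (410 - 2Q)q_J - (19q_J). Setting ∂π_J/∂q_J = 0: 391 - 4q_J - 2(q_G) = 0.
Granite's first-order condition: 401 - 4q_G - 2(q_J) = 0.
Rearranging gives the reaction functions q_J = (391 - 2q_G)/4 and q_G = (401 - 2q_J)/4.
Substituting one into the other gives q_J = 127/2 and q_G = 137/2.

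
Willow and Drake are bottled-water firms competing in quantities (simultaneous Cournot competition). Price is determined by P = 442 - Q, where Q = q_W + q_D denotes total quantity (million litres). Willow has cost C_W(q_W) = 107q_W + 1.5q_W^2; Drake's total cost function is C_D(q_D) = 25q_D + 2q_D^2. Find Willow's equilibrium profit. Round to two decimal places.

7543.55

Willow's profit: π_W = (442 - Q)q_W - (107q_W + (3/2)q_W²). Setting ∂π_W/∂q_W = 0: 335 - 5q_W - (q_D) = 0.
Drake's profit: π_D = (442 - Q)q_D - (25q_D + 2q_D²). Setting ∂π_D/∂q_D = 0: 417 - 6q_D - (q_W) = 0.
Best responses: q_W = (335 - q_D)/5, q_D = (417 - q_W)/6.
Solving the pair: q_W = 1593/29, q_D = 1750/29.
Price P = 442 - 115.2759 = 326.7241.
Willow's profit: 326.7241·(1593/29) - 107·(1593/29) - (3/2)(1593/29)² = 7543.5464.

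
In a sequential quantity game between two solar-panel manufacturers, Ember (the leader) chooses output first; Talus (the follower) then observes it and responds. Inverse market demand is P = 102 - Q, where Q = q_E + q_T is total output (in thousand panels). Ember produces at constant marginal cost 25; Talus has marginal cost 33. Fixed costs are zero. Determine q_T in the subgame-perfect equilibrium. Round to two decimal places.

13.25

The follower Talus best-responds to any q_E: π_T = (102 - Q)q_T - 33q_T.
∂π_T/∂q_T = 69 - q_E - 2q_T = 0 gives the reaction function q_T = (69 - q_E)/2.
Ember substitutes q_T(q_E) into its own profit: π_E = q_E(102 - q_E - (69 - q_E)/2) - 25q_E = (135/2 - (1/2)q_E)q_E - 25q_E.
The leader's first-order condition 85/2 - q_E = 0 yields q_E = 85/2.
Then q_T = (69 - 85/2)/2 = 53/4.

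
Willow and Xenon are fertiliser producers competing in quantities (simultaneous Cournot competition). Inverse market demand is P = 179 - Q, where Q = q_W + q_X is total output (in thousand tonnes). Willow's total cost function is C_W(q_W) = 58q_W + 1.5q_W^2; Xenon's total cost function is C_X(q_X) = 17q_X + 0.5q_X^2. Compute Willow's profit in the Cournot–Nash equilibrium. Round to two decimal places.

515.32

Willow's profit: π_W = (179 - Q)q_W - (58q_W + (3/2)q_W²). Setting ∂π_W/∂q_W = 0: 121 - 5q_W - (q_X) = 0.
Xenon's first-order condition: 162 - 3q_X - (q_W) = 0.
So q_W = (121 - q_X)/5 and q_X = (162 - q_W)/3.
Substituting one into the other gives q_W = 201/14 and q_X = 689/14.
Price P = 179 - 445/7 = 808/7.
Willow's profit: (808/7)·(201/14) - 58·(201/14) - (3/2)(201/14)² = 515.3189.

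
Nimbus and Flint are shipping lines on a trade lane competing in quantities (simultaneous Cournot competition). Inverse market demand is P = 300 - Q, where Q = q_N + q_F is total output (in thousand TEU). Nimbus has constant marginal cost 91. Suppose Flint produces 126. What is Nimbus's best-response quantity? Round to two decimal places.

With the rival's output fixed at 126, Nimbus's profit is π_N = (300 - 126 - q_N)q_N - (91q_N) = (174 - q_N)q_N - (91q_N).
∂π_N/∂q_N = 83 - 2q_N = 0, so q_N = 83/2.

41.50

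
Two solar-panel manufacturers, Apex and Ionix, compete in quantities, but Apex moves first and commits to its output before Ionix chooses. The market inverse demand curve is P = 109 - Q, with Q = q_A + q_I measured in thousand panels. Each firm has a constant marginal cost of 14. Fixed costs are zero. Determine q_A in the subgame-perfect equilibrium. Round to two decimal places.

47.50

Solve by backward induction. Given q_A, the follower Ionix maximises π_I = (109 - q_A - q_I)q_I - 14q_I.
∂π_I/∂q_I = 95 - q_A - 2q_I = 0 gives the reaction function q_I = (95 - q_A)/2.
The leader anticipates this reaction. Substituting into P = 109 - Q gives P = 123/2 - (1/2)q_A, so π_A = (123/2 - (1/2)q_A)q_A - 14q_A.
Leader FOC: 95/2 - q_A = 0, so q_A = 95/2.
Then q_I = (95 - 95/2)/2 = 95/4.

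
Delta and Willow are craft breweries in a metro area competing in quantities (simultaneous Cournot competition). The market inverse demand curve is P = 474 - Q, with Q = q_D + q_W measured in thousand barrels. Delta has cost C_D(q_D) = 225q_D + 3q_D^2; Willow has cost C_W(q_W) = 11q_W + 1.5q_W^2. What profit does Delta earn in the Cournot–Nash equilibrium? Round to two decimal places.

Delta's profit: π_D = (474 - Q)q_D - (225q_D + 3q_D²). Setting ∂π_D/∂q_D = 0: 249 - 8q_D - (q_W) = 0.
Willow's profit: π_W = (474 - Q)q_W - (11q_W + (3/2)q_W²). Setting ∂π_W/∂q_W = 0: 463 - 5q_W - (q_D) = 0.
Best responses: q_D = (249 - q_W)/8, q_W = (463 - q_D)/5.
Substituting one into the other gives q_D = 782/39 and q_W = 88.5897.
Price P = 474 - 108.6410 = 365.3590.
Delta's profit: 365.3590·(782/39) - 225·(782/39) - 3(782/39)² = 1608.2156.

1608.22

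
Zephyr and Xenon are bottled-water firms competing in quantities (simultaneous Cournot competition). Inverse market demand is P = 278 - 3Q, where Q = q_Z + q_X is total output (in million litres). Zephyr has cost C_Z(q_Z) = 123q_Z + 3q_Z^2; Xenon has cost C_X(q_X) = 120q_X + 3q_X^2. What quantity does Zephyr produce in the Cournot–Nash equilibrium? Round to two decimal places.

10.27

Zephyr's profit: π_Z = (278 - 3Q)q_Z - (123q_Z + 3q_Z²). Setting ∂π_Z/∂q_Z = 0: 155 - 12q_Z - 3(q_X) = 0.
Xenon's first-order condition: 158 - 12q_X - 3(q_Z) = 0.
So q_Z = (155 - 3q_X)/12 and q_X = (158 - 3q_Z)/12.
Substituting one into the other gives q_Z = 154/15 and q_X = 53/5.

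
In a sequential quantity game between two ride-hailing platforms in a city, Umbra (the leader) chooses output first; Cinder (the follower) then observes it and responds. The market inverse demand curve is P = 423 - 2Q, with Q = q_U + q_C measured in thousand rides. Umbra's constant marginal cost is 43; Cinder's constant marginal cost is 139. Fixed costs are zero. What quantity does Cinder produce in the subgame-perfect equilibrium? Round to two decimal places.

Solve by backward induction. Given q_U, the follower Cinder maximises π_C = (423 - 2q_U - 2q_C)q_C - 139q_C.
Setting the follower's marginal profit to zero, 284 - 2q_U - 4q_C = 0, i.e. q_C = (284 - 2q_U)/4.
Umbra substitutes q_C(q_U) into its own profit: π_U = q_U(423 - 2q_U - (284 - 2q_U)/2) - 43q_U = (281 - q_U)q_U - 43q_U.
The leader's first-order condition 238 - 2q_U = 0 yields q_U = 119.
Then q_C = (284 - 2·119)/4 = 23/2.

11.50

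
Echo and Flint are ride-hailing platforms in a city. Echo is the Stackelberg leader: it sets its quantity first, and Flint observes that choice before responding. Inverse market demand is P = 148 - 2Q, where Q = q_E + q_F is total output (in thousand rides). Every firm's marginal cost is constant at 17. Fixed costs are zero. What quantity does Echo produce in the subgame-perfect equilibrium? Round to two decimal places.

Solve by backward induction. Given q_E, the follower Flint maximises π_F = (148 - 2q_E - 2q_F)q_F - 17q_F.
Follower FOC: 131 - 2q_E - 4q_F = 0, so q_F(q_E) = (131 - 2q_E)/4.
Echo substitutes q_F(q_E) into its own profit: π_E = q_E(148 - 2q_E - (131 - 2q_E)/2) - 17q_E = (165/2 - q_E)q_E - 17q_E.
Maximising: ∂π_E/∂q_E = 131/2 - 2q_E = 0, giving q_E = 131/4.
Then q_F = (131 - 2·(131/4))/4 = 131/8.

32.75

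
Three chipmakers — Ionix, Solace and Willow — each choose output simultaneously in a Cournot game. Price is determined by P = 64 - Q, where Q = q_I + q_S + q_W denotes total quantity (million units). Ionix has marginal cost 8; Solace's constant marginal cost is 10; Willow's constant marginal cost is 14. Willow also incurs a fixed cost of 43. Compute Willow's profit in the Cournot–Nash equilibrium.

Ionix's profit: π_I = (64 - Q)q_I - (8q_I). Setting ∂π_I/∂q_I = 0: 56 - 2q_I - (q_S + q_W) = 0.
Solace's profit: π_S = (64 - Q)q_S - (10q_S). Setting ∂π_S/∂q_S = 0: 54 - 2q_S - (q_I + q_W) = 0.
Willow's profit: π_W = (64 - Q)q_W - (14q_W). Setting ∂π_W/∂q_W = 0: 50 - 2q_W - (q_I + q_S) = 0.
Adding the 3 conditions: 160 − 2Q − 2Q = 0, i.e. Q = 40.
Back-substituting: q_I = (56 − 40) = 16, q_S = (54 − 40) = 14, q_W = (50 − 40) = 10.
Price P = 64 - 40 = 24.
Willow's profit: (24 - 14)·10 - 43 = 57.

57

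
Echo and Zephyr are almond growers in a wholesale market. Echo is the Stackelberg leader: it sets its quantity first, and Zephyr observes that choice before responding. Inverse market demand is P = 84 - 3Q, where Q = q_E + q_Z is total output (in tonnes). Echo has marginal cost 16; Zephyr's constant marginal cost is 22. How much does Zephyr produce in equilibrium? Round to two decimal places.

4.17

The follower Zephyr best-responds to any q_E: π_Z = (84 - 3Q)q_Z - 22q_Z.
∂π_Z/∂q_Z = 62 - 3q_E - 6q_Z = 0 gives the reaction function q_Z = (62 - 3q_E)/6.
The leader anticipates this reaction. Substituting into P = 84 - 3Q gives P = 53 - (3/2)q_E, so π_E = (53 - (3/2)q_E)q_E - 16q_E.
The leader's first-order condition 37 - 3q_E = 0 yields q_E = 37/3.
Then q_Z = (62 - 3·(37/3))/6 = 25/6.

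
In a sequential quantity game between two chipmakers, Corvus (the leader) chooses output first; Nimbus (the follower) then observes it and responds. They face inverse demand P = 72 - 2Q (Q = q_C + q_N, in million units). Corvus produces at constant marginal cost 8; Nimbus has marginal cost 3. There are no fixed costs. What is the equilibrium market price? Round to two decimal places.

Solve by backward induction. Given q_C, the follower Nimbus maximises π_N = (72 - 2q_C - 2q_N)q_N - 3q_N.
∂π_N/∂q_N = 69 - 2q_C - 4q_N = 0 gives the reaction function q_N = (69 - 2q_C)/4.
The leader anticipates this reaction. Substituting into P = 72 - 2Q gives P = 75/2 - q_C, so π_C = (75/2 - q_C)q_C - 8q_C.
The leader's first-order condition 59/2 - 2q_C = 0 yields q_C = 59/4.
Then q_N = (69 - 2·(59/4))/4 = 79/8.
Total output Q = 197/8, so price P = 72 - 2·(197/8) = 91/4.

22.75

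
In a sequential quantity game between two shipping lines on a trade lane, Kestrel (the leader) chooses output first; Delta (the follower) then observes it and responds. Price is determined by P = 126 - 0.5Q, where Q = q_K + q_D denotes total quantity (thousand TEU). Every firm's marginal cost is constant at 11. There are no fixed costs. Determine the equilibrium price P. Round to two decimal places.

39.75

The follower Delta best-responds to any q_K: π_D = (126 - 0.5Q)q_D - 11q_D.
∂π_D/∂q_D = 115 - (1/2)q_K - q_D = 0 gives the reaction function q_D = (115 - (1/2)q_K).
Kestrel substitutes q_D(q_K) into its own profit: π_K = q_K(126 - (1/2)q_K - (115 - (1/2)q_K)/2) - 11q_K = (137/2 - (1/4)q_K)q_K - 11q_K.
Maximising: ∂π_K/∂q_K = 115/2 - (1/2)q_K = 0, giving q_K = 115.
Then q_D = (115 - (1/2)·115) = 115/2.
Total output Q = 345/2, so price P = 126 - (1/2)·(345/2) = 159/4.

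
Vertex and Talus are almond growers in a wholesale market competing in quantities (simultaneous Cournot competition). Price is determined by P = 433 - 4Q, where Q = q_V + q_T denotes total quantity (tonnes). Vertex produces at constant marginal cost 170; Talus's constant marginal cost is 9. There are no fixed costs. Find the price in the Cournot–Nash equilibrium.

Vertex's profit: π_V = (433 - 4Q)q_V - (170q_V). Setting ∂π_V/∂q_V = 0: 263 - 8q_V - 4(q_T) = 0.
Talus's profit: π_T = (433 - 4Q)q_T - (9q_T). Setting ∂π_T/∂q_T = 0: 424 - 8q_T - 4(q_V) = 0.
So q_V = (263 - 4q_T)/8 and q_T = (424 - 4q_V)/8.
Substituting one into the other gives q_V = 17/2 and q_T = 195/4.
Total output Q = 229/4, so price P = 433 - 4·(229/4) = 204.

204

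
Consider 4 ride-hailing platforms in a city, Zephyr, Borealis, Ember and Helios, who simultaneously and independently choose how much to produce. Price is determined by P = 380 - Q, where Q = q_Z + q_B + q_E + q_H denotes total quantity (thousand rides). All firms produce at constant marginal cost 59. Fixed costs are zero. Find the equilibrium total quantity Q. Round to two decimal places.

Each firm earns π_i = (380 - Q)q_i - 59q_i.
Setting ∂π_i/∂q_i = 0 with rivals' quantities fixed: 321 - 2q_i - Σ_{j≠i} q_j = 0.
With identical firms every q_j equals q_i, so Σ_{j≠i} q_j = 3q_i and 321 = 5q_i, giving q_i = 321/5.
Total output Q = 321/5 + 321/5 + 321/5 + 321/5 = 1284/5.

256.80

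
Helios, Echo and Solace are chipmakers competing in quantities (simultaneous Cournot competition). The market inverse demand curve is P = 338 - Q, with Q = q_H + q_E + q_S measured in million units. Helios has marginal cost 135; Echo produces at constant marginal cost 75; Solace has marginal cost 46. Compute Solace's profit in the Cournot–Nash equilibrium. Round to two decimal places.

Helios's profit: π_H = (338 - Q)q_H - (135q_H). Setting ∂π_H/∂q_H = 0: 203 - 2q_H - (q_E + q_S) = 0.
Echo's profit: π_E = (338 - Q)q_E - (75q_E). Setting ∂π_E/∂q_E = 0: 263 - 2q_E - (q_H + q_S) = 0.
Solace's first-order condition: 292 - 2q_S - (q_H + q_E) = 0.
Summing all 3 equations gives 758 − 4Q = 0, hence Q = 379/2.
Back-substituting: q_H = (203 − 379/2) = 27/2, q_E = (263 − 379/2) = 147/2, q_S = (292 − 379/2) = 205/2.
Price P = 338 - 379/2 = 297/2.
Solace's profit: (297/2 - 46)·(205/2) = 10506.2500.

10506.25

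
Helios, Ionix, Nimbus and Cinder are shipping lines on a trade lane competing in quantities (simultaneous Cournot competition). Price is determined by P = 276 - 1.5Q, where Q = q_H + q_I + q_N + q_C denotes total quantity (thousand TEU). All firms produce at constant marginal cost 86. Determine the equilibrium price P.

Each firm earns π_i = (276 - 1.5Q)q_i - 86q_i.
Setting ∂π_i/∂q_i = 0 with rivals' quantities fixed: 190 - 3q_i - (3/2)·Σ_{j≠i} q_j = 0.
By symmetry each firm produces the same amount; substituting Σ_{j≠i} q_j = 3q_i yields q_i = 190/(15/2) = 76/3.
Total output Q = 304/3, so price P = 276 - (3/2)·(304/3) = 124.

124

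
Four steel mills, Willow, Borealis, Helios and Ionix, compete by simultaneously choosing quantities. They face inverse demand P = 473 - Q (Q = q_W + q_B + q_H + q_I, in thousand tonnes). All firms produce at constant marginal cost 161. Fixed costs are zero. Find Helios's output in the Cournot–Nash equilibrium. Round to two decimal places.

62.40

Each firm earns π_i = (473 - Q)q_i - 161q_i.
First-order condition (treating rivals' output as given): 312 - 2q_i - Σ_{j≠i} q_j = 0.
By symmetry each firm produces the same amount; substituting Σ_{j≠i} q_j = 3q_i yields q_i = 312/5.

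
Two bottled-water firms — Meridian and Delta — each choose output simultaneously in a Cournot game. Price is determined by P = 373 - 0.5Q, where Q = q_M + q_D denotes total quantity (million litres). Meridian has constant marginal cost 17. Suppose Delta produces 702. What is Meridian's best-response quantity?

5

With the rival's output fixed at 702, Meridian's profit is π_M = (373 - (1/2)·702 - (1/2)q_M)q_M - (17q_M) = (22 - (1/2)q_M)q_M - (17q_M).
∂π_M/∂q_M = 5 - q_M = 0, so q_M = 5.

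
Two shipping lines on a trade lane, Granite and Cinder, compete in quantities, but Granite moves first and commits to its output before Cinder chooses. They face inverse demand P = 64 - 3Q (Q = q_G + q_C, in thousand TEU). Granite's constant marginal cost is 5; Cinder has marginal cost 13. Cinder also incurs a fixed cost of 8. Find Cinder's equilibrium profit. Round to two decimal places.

17.52

The follower Cinder best-responds to any q_G: π_C = (64 - 3Q)q_C - 13q_C.
Setting the follower's marginal profit to zero, 51 - 3q_G - 6q_C = 0, i.e. q_C = (51 - 3q_G)/6.
Granite substitutes q_C(q_G) into its own profit: π_G = q_G(64 - 3q_G - (51 - 3q_G)/2) - 5q_G = (77/2 - (3/2)q_G)q_G - 5q_G.
The leader's first-order condition 67/2 - 3q_G = 0 yields q_G = 67/6.
Then q_C = (51 - 3·(67/6))/6 = 35/12.
Price P = 64 - 3·(169/12) = 87/4.
Cinder's profit: (87/4 - 13)·(35/12) - 8 = 841/48.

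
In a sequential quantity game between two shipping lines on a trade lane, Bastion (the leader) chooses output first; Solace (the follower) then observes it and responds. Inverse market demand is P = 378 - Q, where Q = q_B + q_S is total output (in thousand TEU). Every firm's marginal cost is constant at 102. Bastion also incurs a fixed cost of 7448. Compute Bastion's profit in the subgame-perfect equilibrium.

The follower Solace best-responds to any q_B: π_S = (378 - Q)q_S - 102q_S.
∂π_S/∂q_S = 276 - q_B - 2q_S = 0 gives the reaction function q_S = (276 - q_B)/2.
Bastion substitutes q_S(q_B) into its own profit: π_B = q_B(378 - q_B - (276 - q_B)/2) - 102q_B = (240 - (1/2)q_B)q_B - 102q_B.
Leader FOC: 138 - q_B = 0, so q_B = 138.
Then q_S = (276 - 138)/2 = 69.
Price P = 378 - 207 = 171.
Bastion's profit: (171 - 102)·138 - 7448 = 2074.

2074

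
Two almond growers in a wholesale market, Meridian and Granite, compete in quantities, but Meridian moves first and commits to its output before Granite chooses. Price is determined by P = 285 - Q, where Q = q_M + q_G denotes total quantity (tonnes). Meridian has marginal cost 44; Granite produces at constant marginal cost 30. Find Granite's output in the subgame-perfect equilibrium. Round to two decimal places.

The follower Granite best-responds to any q_M: π_G = (285 - Q)q_G - 30q_G.
∂π_G/∂q_G = 255 - q_M - 2q_G = 0 gives the reaction function q_G = (255 - q_M)/2.
The leader anticipates this reaction. Substituting into P = 285 - Q gives P = 315/2 - (1/2)q_M, so π_M = (315/2 - (1/2)q_M)q_M - 44q_M.
The leader's first-order condition 227/2 - q_M = 0 yields q_M = 227/2.
Then q_G = (255 - 227/2)/2 = 283/4.

70.75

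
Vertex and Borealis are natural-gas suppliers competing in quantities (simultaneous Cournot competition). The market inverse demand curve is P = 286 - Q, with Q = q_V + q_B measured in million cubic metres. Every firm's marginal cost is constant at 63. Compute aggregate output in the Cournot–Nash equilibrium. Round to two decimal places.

148.67

Each firm earns π_i = (286 - Q)q_i - 63q_i.
Setting ∂π_i/∂q_i = 0 with rivals' quantities fixed: 223 - 2q_i - q_j = 0.
With identical firms every q_j equals q_i, so q_j = q_i and 223 = 3q_i, giving q_i = 223/3.
Total output Q = 223/3 + 223/3 = 446/3.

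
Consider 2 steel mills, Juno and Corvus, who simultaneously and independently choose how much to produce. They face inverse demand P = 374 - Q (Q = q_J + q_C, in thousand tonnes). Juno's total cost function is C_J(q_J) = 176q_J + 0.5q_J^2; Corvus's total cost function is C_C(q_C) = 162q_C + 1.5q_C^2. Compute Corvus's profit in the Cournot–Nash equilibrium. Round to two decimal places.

Juno's profit: π_J = (374 - Q)q_J - (176q_J + (1/2)q_J²). Setting ∂π_J/∂q_J = 0: 198 - 3q_J - (q_C) = 0.
Corvus's profit: π_C = (374 - Q)q_C - (162q_C + (3/2)q_C²). Setting ∂π_C/∂q_C = 0: 212 - 5q_C - (q_J) = 0.
So q_J = (198 - q_C)/3 and q_C = (212 - q_J)/5.
Substituting one into the other gives q_J = 389/7 and q_C = 219/7.
Price P = 374 - 608/7 = 287.1429.
Corvus's profit: 287.1429·(219/7) - 162·(219/7) - (3/2)(219/7)² = 2446.9898.

2446.99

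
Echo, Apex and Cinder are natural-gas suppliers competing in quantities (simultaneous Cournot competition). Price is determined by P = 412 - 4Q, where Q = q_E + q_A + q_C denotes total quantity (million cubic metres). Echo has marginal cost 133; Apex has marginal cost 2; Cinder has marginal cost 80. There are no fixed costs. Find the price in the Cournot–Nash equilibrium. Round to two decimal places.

156.75

Echo's profit: π_E = (412 - 4Q)q_E - (133q_E). Setting ∂π_E/∂q_E = 0: 279 - 8q_E - 4(q_A + q_C) = 0.
Apex's first-order condition: 410 - 8q_A - 4(q_E + q_C) = 0.
Cinder's first-order condition: 332 - 8q_C - 4(q_E + q_A) = 0.
Summing all 3 equations gives 1021 − 16Q = 0, hence Q = 1021/16.
Back-substituting: q_E = (279 − 1021/4)/4 = 95/16, q_A = (410 − 1021/4)/4 = 619/16, q_C = (332 − 1021/4)/4 = 307/16.
Total output Q = 1021/16, so price P = 412 - 4·(1021/16) = 627/4.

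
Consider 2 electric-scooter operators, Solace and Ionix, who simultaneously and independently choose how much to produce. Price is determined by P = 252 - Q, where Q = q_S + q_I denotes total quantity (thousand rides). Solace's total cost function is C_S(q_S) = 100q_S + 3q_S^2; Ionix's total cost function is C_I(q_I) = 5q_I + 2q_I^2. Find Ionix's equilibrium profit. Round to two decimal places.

4518.30

Solace's profit: π_S = (252 - Q)q_S - (100q_S + 3q_S²). Setting ∂π_S/∂q_S = 0: 152 - 8q_S - (q_I) = 0.
Ionix's profit: π_I = (252 - Q)q_I - (5q_I + 2q_I²). Setting ∂π_I/∂q_I = 0: 247 - 6q_I - (q_S) = 0.
Rearranging gives the reaction functions q_S = (152 - q_I)/8 and q_I = (247 - q_S)/6.
Substituting one into the other gives q_S = 665/47 and q_I = 1824/47.
Price P = 252 - 52.9574 = 199.0426.
Ionix's profit: 199.0426·(1824/47) - 5·(1824/47) - 2(1824/47)² = 4518.3015.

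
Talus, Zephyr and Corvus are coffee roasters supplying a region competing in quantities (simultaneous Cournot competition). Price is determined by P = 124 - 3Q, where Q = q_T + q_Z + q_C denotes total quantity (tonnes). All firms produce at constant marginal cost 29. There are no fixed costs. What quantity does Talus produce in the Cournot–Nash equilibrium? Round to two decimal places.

7.92

Each firm earns π_i = (124 - 3Q)q_i - 29q_i.
Setting ∂π_i/∂q_i = 0 with rivals' quantities fixed: 95 - 6q_i - 3·Σ_{j≠i} q_j = 0.
By symmetry each firm produces the same amount; substituting Σ_{j≠i} q_j = 2q_i yields q_i = 95/12.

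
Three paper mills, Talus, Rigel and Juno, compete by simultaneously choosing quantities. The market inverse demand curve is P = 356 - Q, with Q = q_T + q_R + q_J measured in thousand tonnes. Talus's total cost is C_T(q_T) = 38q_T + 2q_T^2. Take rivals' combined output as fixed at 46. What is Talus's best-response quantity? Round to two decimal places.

With rivals' combined output fixed at 46, Talus's profit is π_T = (356 - 46 - q_T)q_T - (38q_T + 2q_T²) = (310 - q_T)q_T - (38q_T + 2q_T²).
∂π_T/∂q_T = 272 - 6q_T = 0, so q_T = 136/3.

45.33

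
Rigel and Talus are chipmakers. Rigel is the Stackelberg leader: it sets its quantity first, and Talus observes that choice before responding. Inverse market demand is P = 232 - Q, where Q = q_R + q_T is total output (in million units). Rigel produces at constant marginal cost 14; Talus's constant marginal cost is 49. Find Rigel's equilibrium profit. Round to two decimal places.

The follower Talus best-responds to any q_R: π_T = (232 - Q)q_T - 49q_T.
∂π_T/∂q_T = 183 - q_R - 2q_T = 0 gives the reaction function q_T = (183 - q_R)/2.
Rigel substitutes q_T(q_R) into its own profit: π_R = q_R(232 - q_R - (183 - q_R)/2) - 14q_R = (281/2 - (1/2)q_R)q_R - 14q_R.
Leader FOC: 253/2 - q_R = 0, so q_R = 253/2.
Then q_T = (183 - 253/2)/2 = 113/4.
Price P = 232 - 619/4 = 309/4.
Rigel's profit: (309/4 - 14)·(253/2) = 8001.1250.

8001.13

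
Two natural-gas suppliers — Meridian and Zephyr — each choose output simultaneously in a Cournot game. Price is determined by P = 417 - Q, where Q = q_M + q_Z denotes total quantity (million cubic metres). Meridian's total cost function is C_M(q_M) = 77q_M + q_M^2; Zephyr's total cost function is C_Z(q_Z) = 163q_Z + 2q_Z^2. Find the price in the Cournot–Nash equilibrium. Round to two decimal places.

Meridian's profit: π_M = (417 - Q)q_M - (77q_M + q_M²). Setting ∂π_M/∂q_M = 0: 340 - 4q_M - (q_Z) = 0.
Zephyr's first-order condition: 254 - 6q_Z - (q_M) = 0.
Best responses: q_M = (340 - q_Z)/4, q_Z = (254 - q_M)/6.
Solving the pair: q_M = 1786/23, q_Z = 676/23.
Total output Q = 107.0435, so price P = 417 - 107.0435 = 309.9565.

309.96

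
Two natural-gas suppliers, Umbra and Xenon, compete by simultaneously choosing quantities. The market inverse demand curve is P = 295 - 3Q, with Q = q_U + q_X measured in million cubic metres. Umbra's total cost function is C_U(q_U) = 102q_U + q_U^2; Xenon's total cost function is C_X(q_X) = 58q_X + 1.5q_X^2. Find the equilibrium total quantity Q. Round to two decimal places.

37.19

Umbra's profit: π_U = (295 - 3Q)q_U - (102q_U + q_U²). Setting ∂π_U/∂q_U = 0: 193 - 8q_U - 3(q_X) = 0.
Xenon's first-order condition: 237 - 9q_X - 3(q_U) = 0.
So q_U = (193 - 3q_X)/8 and q_X = (237 - 3q_U)/9.
Solving the pair: q_U = 114/7, q_X = 439/21.
Total output Q = 114/7 + 439/21 = 781/21.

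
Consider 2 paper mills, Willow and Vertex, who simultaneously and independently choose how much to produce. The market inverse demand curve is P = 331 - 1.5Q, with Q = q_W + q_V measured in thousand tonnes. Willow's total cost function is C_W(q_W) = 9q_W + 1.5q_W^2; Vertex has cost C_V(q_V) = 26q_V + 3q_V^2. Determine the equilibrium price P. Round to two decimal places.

Willow's profit: π_W = (331 - 1.5Q)q_W - (9q_W + (3/2)q_W²). Setting ∂π_W/∂q_W = 0: 322 - 6q_W - (3/2)(q_V) = 0.
Vertex's first-order condition: 305 - 9q_V - (3/2)(q_W) = 0.
Rearranging gives the reaction functions q_W = (322 - (3/2)q_V)/6 and q_V = (305 - (3/2)q_W)/9.
Solving the pair: q_W = 47.1594, q_V = 1796/69.
Total output Q = 73.1884, so price P = 331 - (3/2)·73.1884 = 221.2174.

221.22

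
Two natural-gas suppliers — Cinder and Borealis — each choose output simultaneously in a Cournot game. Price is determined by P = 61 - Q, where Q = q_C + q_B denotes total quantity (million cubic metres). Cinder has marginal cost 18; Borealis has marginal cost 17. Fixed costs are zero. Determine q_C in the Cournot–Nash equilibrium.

Cinder's profit: π_C = (61 - Q)q_C - (18q_C). Setting ∂π_C/∂q_C = 0: 43 - 2q_C - (q_B) = 0.
Borealis's first-order condition: 44 - 2q_B - (q_C) = 0.
Rearranging gives the reaction functions q_C = (43 - q_B)/2 and q_B = (44 - q_C)/2.
Solving the pair: q_C = 14, q_B = 15.

14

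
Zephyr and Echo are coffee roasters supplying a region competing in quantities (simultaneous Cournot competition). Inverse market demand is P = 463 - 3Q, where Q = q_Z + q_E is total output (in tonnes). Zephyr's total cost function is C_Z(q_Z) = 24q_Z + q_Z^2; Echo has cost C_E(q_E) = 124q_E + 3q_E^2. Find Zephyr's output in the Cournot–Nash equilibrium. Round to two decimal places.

48.86

Zephyr's profit: π_Z = (463 - 3Q)q_Z - (24q_Z + q_Z²). Setting ∂π_Z/∂q_Z = 0: 439 - 8q_Z - 3(q_E) = 0.
Echo's first-order condition: 339 - 12q_E - 3(q_Z) = 0.
So q_Z = (439 - 3q_E)/8 and q_E = (339 - 3q_Z)/12.
Solving the pair: q_Z = 1417/29, q_E = 465/29.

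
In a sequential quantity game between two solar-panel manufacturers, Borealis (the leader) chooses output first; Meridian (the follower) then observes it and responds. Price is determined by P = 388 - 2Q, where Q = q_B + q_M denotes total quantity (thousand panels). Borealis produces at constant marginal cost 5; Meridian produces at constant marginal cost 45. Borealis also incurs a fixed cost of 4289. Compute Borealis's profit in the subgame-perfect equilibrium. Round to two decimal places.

6894.06

The follower Meridian best-responds to any q_B: π_M = (388 - 2Q)q_M - 45q_M.
Follower FOC: 343 - 2q_B - 4q_M = 0, so q_M(q_B) = (343 - 2q_B)/4.
The leader anticipates this reaction. Substituting into P = 388 - 2Q gives P = 433/2 - q_B, so π_B = (433/2 - q_B)q_B - 5q_B.
Leader FOC: 423/2 - 2q_B = 0, so q_B = 423/4.
Then q_M = (343 - 2·(423/4))/4 = 263/8.
Price P = 388 - 2·(1109/8) = 443/4.
Borealis's profit: (443/4 - 5)·(423/4) - 4289 = 6894.0625.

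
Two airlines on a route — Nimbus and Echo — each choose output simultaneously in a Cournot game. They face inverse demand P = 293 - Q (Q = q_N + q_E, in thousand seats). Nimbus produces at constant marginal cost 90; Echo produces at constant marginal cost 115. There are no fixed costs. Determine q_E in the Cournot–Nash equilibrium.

Nimbus's profit: π_N = (293 - Q)q_N - (90q_N). Setting ∂π_N/∂q_N = 0: 203 - 2q_N - (q_E) = 0.
Echo's first-order condition: 178 - 2q_E - (q_N) = 0.
Best responses: q_N = (203 - q_E)/2, q_E = (178 - q_N)/2.
Solving the pair: q_N = 76, q_E = 51.

51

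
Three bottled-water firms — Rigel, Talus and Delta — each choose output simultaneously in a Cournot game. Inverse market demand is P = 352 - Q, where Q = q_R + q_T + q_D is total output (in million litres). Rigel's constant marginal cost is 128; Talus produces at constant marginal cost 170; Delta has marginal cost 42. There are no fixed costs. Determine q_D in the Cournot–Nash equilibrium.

Rigel's profit: π_R = (352 - Q)q_R - (128q_R). Setting ∂π_R/∂q_R = 0: 224 - 2q_R - (q_T + q_D) = 0.
Talus's profit: π_T = (352 - Q)q_T - (170q_T). Setting ∂π_T/∂q_T = 0: 182 - 2q_T - (q_R + q_D) = 0.
Delta's first-order condition: 310 - 2q_D - (q_R + q_T) = 0.
Summing all 3 equations gives 716 − 4Q = 0, hence Q = 179.
Back-substituting: q_R = (224 − 179) = 45, q_T = (182 − 179) = 3, q_D = (310 − 179) = 131.

131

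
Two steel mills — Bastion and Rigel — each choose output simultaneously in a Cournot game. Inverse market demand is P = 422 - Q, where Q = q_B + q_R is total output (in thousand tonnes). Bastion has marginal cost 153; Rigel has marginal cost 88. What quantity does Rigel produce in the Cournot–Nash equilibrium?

Bastion's profit: π_B = (422 - Q)q_B - (153q_B). Setting ∂π_B/∂q_B = 0: 269 - 2q_B - (q_R) = 0.
Rigel's first-order condition: 334 - 2q_R - (q_B) = 0.
Rearranging gives the reaction functions q_B = (269 - q_R)/2 and q_R = (334 - q_B)/2.
Solving the pair: q_B = 68, q_R = 133.

133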